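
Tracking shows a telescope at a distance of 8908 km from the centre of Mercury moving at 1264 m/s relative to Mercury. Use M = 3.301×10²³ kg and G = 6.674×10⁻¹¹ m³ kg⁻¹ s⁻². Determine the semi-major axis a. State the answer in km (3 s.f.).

μ = GM = 6.674×10⁻¹¹ × 3.301×10²³ = 2.203×10¹³ m³/s².
r = 8.908×10⁶ m.
Vis-viva rearranged: 1/a = 2/r − v²/μ = 2.245×10⁻⁷ − 7.252×10⁻⁸ = 1.520×10⁻⁷ m⁻¹.
a = 6.579×10⁶ m = 6579.1 km.

a ≈ 6580 km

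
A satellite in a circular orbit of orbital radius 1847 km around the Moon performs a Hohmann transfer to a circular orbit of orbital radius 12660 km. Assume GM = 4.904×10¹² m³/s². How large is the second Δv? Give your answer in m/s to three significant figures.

r₁ = 1847 km = 1.847×10⁶ m.
r₂ = 12660 km = 1.266×10⁷ m.
Transfer ellipse a_t = (r₁ + r₂)/2 = 7.254×10⁶ m.
At r₁: circular v_c1 = √(μ/r₁) = 1629 m/s; transfer-perilune v_p = √[μ(2/r₁ − 1/a_t)] = 2153 m/s.
At r₂: circular v_c2 = √(μ/r₂) = 622.4 m/s; transfer-apolune v_a = √[μ(2/r₂ − 1/a_t)] = 314.1 m/s.
Δv₂ = v_c2 − v_a = 308.3 m/s.

Δv ≈ 308 m/s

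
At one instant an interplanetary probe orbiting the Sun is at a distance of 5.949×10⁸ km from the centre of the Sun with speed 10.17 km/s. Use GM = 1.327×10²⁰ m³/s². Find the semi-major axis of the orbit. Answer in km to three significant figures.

r = 5.949×10¹¹ m.
Specific orbital energy ε = v²/2 − μ/r = (10170)²/2 − 1.327×10²⁰/5.949×10¹¹ = -1.713×10⁸ J/kg.
Since ε = −μ/(2a), a = −μ/(2ε) = 3.872×10¹¹ m = 3.8722×10⁸ km.

a ≈ 3.87×10⁸ km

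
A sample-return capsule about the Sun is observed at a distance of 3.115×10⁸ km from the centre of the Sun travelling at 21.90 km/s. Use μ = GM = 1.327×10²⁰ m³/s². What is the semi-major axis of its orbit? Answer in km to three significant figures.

a ≈ 3.56×10⁸ km

r = 3.115×10¹¹ m.
Vis-viva rearranged: 1/a = 2/r − v²/μ = 6.421×10⁻¹² − 3.614×10⁻¹² = 2.806×10⁻¹² m⁻¹.
a = 3.563×10¹¹ m = 3.5634×10⁸ km.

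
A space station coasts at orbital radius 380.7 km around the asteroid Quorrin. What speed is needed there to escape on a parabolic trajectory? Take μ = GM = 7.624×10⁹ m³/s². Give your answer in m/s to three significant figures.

r = 380.7 km = 3.807×10⁵ m.
Escape speed v_esc = √(2μ/r) = √(2 × 7.624×10⁹ / 3.807×10⁵) = √(4.005×10⁴) = 200.1 m/s.

v_esc ≈ 200 m/s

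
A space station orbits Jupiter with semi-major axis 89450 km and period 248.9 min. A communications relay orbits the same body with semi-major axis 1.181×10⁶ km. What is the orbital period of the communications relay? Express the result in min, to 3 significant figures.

T₂ ≈ 11900 min

Kepler's third law: T² ∝ a³, so T₂ = T₁ (a₂/a₁)^(3/2).
a₂/a₁ = 13.20, (a₂/a₁)^(3/2) = 47.97.
T₂ = 248.9 × 47.97 = 11940 min.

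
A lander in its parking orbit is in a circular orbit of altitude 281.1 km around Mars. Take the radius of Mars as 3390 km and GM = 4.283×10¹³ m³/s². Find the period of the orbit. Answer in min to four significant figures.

r = 3390 + 281.1 = 3671.1 km = 3.6711×10⁶ m.
Kepler's third law: T = 2π√(r³/μ) = 2π√((3.671×10⁶)³ / 4.283×10¹³).
r³/μ = 1.155×10⁶ s², so T = 2π × 1.075×10³ = 6.753×10³ s.
Converting: 6.753×10³ s ÷ 60.00 = 112.6 min.

T ≈ 112.6 min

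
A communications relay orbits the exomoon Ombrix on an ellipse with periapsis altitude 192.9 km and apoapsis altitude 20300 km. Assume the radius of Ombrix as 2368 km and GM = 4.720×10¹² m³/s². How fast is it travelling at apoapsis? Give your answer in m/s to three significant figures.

r_p = 2368 + 192.9 = 2560.9 km = 2.5609×10⁶ m.
r_a = 2368 + 20300 = 22668 km = 2.2668×10⁷ m.
Semi-major axis a = (r_p + r_a)/2 = 12614 km = 1.261×10⁷ m.
Vis-viva: v² = μ(2/r − 1/a) = 4.720×10¹² × (8.823×10⁻⁸ − 7.927×10⁻⁸) = 4.227×10⁴ m²/s².
v = 205.6 m/s.

v ≈ 206 m/s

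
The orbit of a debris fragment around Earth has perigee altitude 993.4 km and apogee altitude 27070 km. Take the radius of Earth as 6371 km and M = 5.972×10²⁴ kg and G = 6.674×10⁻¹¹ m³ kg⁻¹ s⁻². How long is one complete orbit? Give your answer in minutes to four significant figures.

μ = GM = 6.674×10⁻¹¹ × 5.972×10²⁴ = 3.986×10¹⁴ m³/s².
r_p = 6371 + 993.4 = 7364.4 km = 7.3644×10⁶ m.
r_a = 6371 + 27070 = 33441 km = 3.3441×10⁷ m.
Semi-major axis a = (r_p + r_a)/2 = (7364.4 + 33441)/2 = 20403 km = 2.040×10⁷ m.
By Kepler's third law T = 2π√(a³/μ) = 2π × 4.616×10³ = 2.900×10⁴ s.
= 483.4 minutes.

T ≈ 483.4 minutes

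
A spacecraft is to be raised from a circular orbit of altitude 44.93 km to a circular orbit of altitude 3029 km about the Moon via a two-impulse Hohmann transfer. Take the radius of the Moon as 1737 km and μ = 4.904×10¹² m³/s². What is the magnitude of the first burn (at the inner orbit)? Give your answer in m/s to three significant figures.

Δv ≈ 343 m/s

r₁ = 1737 + 44.93 = 1781.9 km = 1.7819×10⁶ m.
r₂ = 1737 + 3029 = 4766.0 km = 4.7660×10⁶ m.
Transfer ellipse a_t = (r₁ + r₂)/2 = 3.274×10⁶ m.
At r₁: circular v_c1 = √(μ/r₁) = 1659 m/s; transfer-perilune v_p = √[μ(2/r₁ − 1/a_t)] = 2002 m/s.
Δv₁ = v_p − v_c1 = 342.6 m/s.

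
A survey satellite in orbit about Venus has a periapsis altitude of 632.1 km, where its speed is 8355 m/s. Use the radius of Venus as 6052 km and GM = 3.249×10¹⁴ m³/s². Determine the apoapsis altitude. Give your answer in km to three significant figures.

r_p = 6052 + 632.1 = 6684.1 km = 6.684×10⁶ m.
Specific energy ε = v²/2 − μ/r = -1.370×10⁷ J/kg, so a = −μ/(2ε) = 1.185×10⁷ m.
The apsides satisfy r_p + r_a = 2a, so the apoapsis radius is 2a − r_p = 1.702×10⁷ m = 17023 km.
Apoapsis altitude = 17023 − 6052 = 10971 km.

apoapsis altitude ≈ 11000 km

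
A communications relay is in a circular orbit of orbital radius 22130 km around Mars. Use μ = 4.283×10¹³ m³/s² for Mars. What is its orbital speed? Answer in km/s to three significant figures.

r = 22130 km = 2.213×10⁷ m.
For a circular orbit v = √(μ/r) = √(4.283×10¹³ / 2.213×10⁷) = √(1.935×10⁶) = 1391 m/s.
That is 1.391 km/s.

v ≈ 1.39 km/s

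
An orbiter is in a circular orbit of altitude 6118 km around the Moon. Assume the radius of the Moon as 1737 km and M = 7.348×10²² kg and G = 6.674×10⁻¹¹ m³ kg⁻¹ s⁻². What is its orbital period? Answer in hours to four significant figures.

T ≈ 17.35 hours

μ = GM = 6.674×10⁻¹¹ × 7.348×10²² = 4.904×10¹² m³/s².
r = 1737 + 6118 = 7855.0 km = 7.8550×10⁶ m.
Kepler's third law: T = 2π√(r³/μ) = 2π√((7.855×10⁶)³ / 4.904×10¹²).
r³/μ = 9.883×10⁷ s², so T = 2π × 9.941×10³ = 6.246×10⁴ s.
Converting: 6.246×10⁴ s ÷ 3600 = 17.35 hours.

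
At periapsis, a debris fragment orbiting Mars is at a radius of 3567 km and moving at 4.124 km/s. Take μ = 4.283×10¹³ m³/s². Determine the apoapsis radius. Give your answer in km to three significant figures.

r_p = 3.567×10⁶ m.
Specific energy ε = v²/2 − μ/r = -3.504×10⁶ J/kg, so a = −μ/(2ε) = 6.112×10⁶ m.
The apsides satisfy r_p + r_a = 2a, so the apoapsis radius is 2a − r_p = 8.658×10⁶ m = 8657.6 km.

apoapsis radius ≈ 8660 km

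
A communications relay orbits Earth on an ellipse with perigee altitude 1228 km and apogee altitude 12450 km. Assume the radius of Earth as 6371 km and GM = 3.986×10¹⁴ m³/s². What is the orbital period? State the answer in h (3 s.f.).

r_p = 6371 + 1228 = 7599.0 km = 7.5990×10⁶ m.
r_a = 6371 + 12450 = 18821 km = 1.8821×10⁷ m.
Semi-major axis a = (r_p + r_a)/2 = (7599.0 + 18821)/2 = 13210 km = 1.321×10⁷ m.
By Kepler's third law T = 2π√(a³/μ) = 2π × 2.405×10³ = 1.511×10⁴ s.
= 4.197 h.

T ≈ 4.20 h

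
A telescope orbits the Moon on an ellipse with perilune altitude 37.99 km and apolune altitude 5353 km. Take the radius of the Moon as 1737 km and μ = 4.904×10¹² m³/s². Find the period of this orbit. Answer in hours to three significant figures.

r_p = 1737 + 37.99 = 1775.0 km = 1.7750×10⁶ m.
r_a = 1737 + 5353 = 7090.0 km = 7.0900×10⁶ m.
Semi-major axis a = (r_p + r_a)/2 = (1775.0 + 7090.0)/2 = 4432.5 km = 4.432×10⁶ m.
By Kepler's third law T = 2π√(a³/μ) = 2π × 4.214×10³ = 2.648×10⁴ s.
= 7.355 hours.

T ≈ 7.35 hours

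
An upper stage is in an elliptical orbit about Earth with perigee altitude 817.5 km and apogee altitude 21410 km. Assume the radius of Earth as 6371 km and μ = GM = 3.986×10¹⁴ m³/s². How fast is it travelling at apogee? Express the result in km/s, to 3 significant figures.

r_p = 6371 + 817.5 = 7188.5 km = 7.1885×10⁶ m.
r_a = 6371 + 21410 = 27781 km = 2.7781×10⁷ m.
Semi-major axis a = (r_p + r_a)/2 = 17485 km = 1.748×10⁷ m.
Vis-viva: v² = μ(2/r − 1/a) = 3.986×10¹⁴ × (7.199×10⁻⁸ − 5.719×10⁻⁸) = 5.899×10⁶ m²/s².
v = 2429 m/s = 2.429 km/s.

v ≈ 2.43 km/s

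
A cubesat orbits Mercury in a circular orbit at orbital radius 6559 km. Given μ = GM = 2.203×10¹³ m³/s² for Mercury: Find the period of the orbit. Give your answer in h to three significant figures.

T ≈ 6.25 h

r = 6559 km = 6.559×10⁶ m.
Kepler's third law: T = 2π√(r³/μ) = 2π√((6.559×10⁶)³ / 2.203×10¹³).
r³/μ = 1.281×10⁷ s², so T = 2π × 3.579×10³ = 2.249×10⁴ s.
Converting: 2.249×10⁴ s ÷ 3600 = 6.246 h.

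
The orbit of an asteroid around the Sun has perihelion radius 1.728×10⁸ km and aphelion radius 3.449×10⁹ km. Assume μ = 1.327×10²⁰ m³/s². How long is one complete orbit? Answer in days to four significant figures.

T ≈ 15380 days

Semi-major axis a = (r_p + r_a)/2 = (1.7280×10⁸ + 3.4490×10⁹)/2 = 1.8109×10⁹ km = 1.811×10¹² m.
By Kepler's third law T = 2π√(a³/μ) = 2π × 2.115×10⁸ = 1.329×10⁹ s.
= 15380 days.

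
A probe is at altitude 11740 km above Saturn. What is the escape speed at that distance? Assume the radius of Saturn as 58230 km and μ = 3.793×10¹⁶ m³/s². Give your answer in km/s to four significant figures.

v_esc ≈ 32.93 km/s

r = 58230 + 11740 = 69970 km = 6.9970×10⁷ m.
Escape speed v_esc = √(2μ/r) = √(2 × 3.793×10¹⁶ / 6.997×10⁷) = √(1.084×10⁹) = 32930 m/s.
= 32.93 km/s.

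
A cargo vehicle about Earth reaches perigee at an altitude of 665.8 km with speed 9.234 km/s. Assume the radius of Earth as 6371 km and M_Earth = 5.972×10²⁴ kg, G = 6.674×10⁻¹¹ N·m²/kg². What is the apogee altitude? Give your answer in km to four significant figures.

μ = GM = 6.674×10⁻¹¹ × 5.972×10²⁴ = 3.986×10¹⁴ m³/s².
r_p = 6371 + 665.8 = 7036.8 km = 7.037×10⁶ m.
Specific energy ε = v²/2 − μ/r = -1.401×10⁷ J/kg, so a = −μ/(2ε) = 1.423×10⁷ m.
The apsides satisfy r_p + r_a = 2a, so the apogee radius is 2a − r_p = 2.142×10⁷ m = 21417 km.
Apogee altitude = 21417 − 6371 = 15046 km.

apogee altitude ≈ 15050 km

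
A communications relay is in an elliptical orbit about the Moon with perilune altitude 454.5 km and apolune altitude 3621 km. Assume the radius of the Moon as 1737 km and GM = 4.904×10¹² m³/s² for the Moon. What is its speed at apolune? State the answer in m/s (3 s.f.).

v ≈ 729 m/s

r_p = 1737 + 454.5 = 2191.5 km = 2.1915×10⁶ m.
r_a = 1737 + 3621 = 5358.0 km = 5.3580×10⁶ m.
Semi-major axis a = (r_p + r_a)/2 = 3774.8 km = 3.775×10⁶ m.
Vis-viva: v² = μ(2/r − 1/a) = 4.904×10¹² × (3.733×10⁻⁷ − 2.649×10⁻⁷) = 5.314×10⁵ m²/s².
v = 729.0 m/s.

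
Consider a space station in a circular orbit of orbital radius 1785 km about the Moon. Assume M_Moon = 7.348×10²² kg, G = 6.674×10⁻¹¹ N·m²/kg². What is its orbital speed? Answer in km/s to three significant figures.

v ≈ 1.66 km/s

μ = GM = 6.674×10⁻¹¹ × 7.348×10²² = 4.904×10¹² m³/s².
r = 1785 km = 1.785×10⁶ m.
For a circular orbit v = √(μ/r) = √(4.904×10¹² / 1.785×10⁶) = √(2.747×10⁶) = 1658 m/s.
That is 1.658 km/s.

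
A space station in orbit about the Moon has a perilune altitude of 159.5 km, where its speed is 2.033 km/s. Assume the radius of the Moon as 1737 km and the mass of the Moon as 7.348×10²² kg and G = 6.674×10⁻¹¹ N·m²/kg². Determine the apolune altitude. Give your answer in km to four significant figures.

apolune altitude ≈ 5810 km

μ = GM = 6.674×10⁻¹¹ × 7.348×10²² = 4.904×10¹² m³/s².
r_p = 1737 + 159.5 = 1896.5 km = 1.896×10⁶ m.
Specific energy ε = v²/2 − μ/r = -5.193×10⁵ J/kg, so a = −μ/(2ε) = 4.722×10⁶ m.
The apsides satisfy r_p + r_a = 2a, so the apolune radius is 2a − r_p = 7.547×10⁶ m = 7547.1 km.
Apolune altitude = 7547.1 − 1737 = 5810.1 km.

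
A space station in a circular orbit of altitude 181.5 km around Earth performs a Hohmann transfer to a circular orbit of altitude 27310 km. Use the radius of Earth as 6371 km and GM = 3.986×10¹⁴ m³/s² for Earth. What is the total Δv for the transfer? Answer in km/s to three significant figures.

r₁ = 6371 + 181.5 = 6552.5 km = 6.5525×10⁶ m.
r₂ = 6371 + 27310 = 33681 km = 3.3681×10⁷ m.
Transfer ellipse a_t = (r₁ + r₂)/2 = 2.012×10⁷ m.
At r₁: circular v_c1 = √(μ/r₁) = 7799 m/s; transfer-perigee v_p = √[μ(2/r₁ − 1/a_t)] = 10090 m/s.
Δv₁ = v_p − v_c1 = 2293 m/s.
At r₂: circular v_c2 = √(μ/r₂) = 3440 m/s; transfer-apogee v_a = √[μ(2/r₂ − 1/a_t)] = 1963 m/s.
Δv₂ = v_c2 − v_a = 1477 m/s.
Total Δv = Δv₁ + Δv₂ = 3769 m/s = 3.769 km/s.

Δv_total ≈ 3.77 km/s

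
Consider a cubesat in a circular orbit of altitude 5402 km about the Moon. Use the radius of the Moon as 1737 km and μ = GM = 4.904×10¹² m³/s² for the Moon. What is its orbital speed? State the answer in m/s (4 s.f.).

v ≈ 828.8 m/s

r = 1737 + 5402 = 7139.0 km = 7.1390×10⁶ m.
For a circular orbit v = √(μ/r) = √(4.904×10¹² / 7.139×10⁶) = √(6.869×10⁵) = 828.8 m/s.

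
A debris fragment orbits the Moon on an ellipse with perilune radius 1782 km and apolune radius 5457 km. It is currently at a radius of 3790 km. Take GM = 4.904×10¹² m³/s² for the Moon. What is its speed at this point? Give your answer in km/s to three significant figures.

v ≈ 1.11 km/s

Semi-major axis a = (r_p + r_a)/2 = 3619.5 km = 3.620×10⁶ m.
Vis-viva: v² = μ(2/r − 1/a) = 4.904×10¹² × (5.277×10⁻⁷ − 2.763×10⁻⁷) = 1.233×10⁶ m²/s².
v = 1110 m/s = 1.110 km/s.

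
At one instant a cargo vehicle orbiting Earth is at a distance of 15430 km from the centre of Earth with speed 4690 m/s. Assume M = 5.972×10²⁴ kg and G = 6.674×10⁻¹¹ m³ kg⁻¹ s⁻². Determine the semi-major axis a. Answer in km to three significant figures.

μ = GM = 6.674×10⁻¹¹ × 5.972×10²⁴ = 3.986×10¹⁴ m³/s².
r = 1.543×10⁷ m.
Vis-viva rearranged: 1/a = 2/r − v²/μ = 1.296×10⁻⁷ − 5.519×10⁻⁸ = 7.443×10⁻⁸ m⁻¹.
a = 1.344×10⁷ m = 13435 km.

a ≈ 13400 km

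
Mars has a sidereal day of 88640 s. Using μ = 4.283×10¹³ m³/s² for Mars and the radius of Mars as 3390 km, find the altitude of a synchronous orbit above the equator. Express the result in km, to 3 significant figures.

A synchronous orbit has period T, so by Kepler's third law a = (μT²/4π²)^(1/3).
μT²/4π² = 4.283×10¹³ × (8.864×10⁴)² / 39.48 = 8.524×10²¹ m³.
a = 2.043×10⁷ m = 20428 km.
Altitude h = a − R = 20428 − 3390 = 17038 km.

h_sync ≈ 17000 km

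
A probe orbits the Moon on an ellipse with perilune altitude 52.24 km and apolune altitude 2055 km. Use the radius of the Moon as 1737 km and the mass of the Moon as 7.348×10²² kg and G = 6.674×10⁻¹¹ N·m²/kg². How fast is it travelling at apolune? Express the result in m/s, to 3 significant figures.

v ≈ 911 m/s

μ = GM = 6.674×10⁻¹¹ × 7.348×10²² = 4.904×10¹² m³/s².
r_p = 1737 + 52.24 = 1789.2 km = 1.7892×10⁶ m.
r_a = 1737 + 2055 = 3792.0 km = 3.7920×10⁶ m.
Semi-major axis a = (r_p + r_a)/2 = 2790.6 km = 2.791×10⁶ m.
Vis-viva: v² = μ(2/r − 1/a) = 4.904×10¹² × (5.274×10⁻⁷ − 3.583×10⁻⁷) = 8.292×10⁵ m²/s².
v = 910.6 m/s.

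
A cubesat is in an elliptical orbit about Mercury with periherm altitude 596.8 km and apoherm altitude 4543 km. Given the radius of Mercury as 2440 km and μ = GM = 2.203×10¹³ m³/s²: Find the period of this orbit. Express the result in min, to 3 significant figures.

T ≈ 250 min

r_p = 2440 + 596.8 = 3036.8 km = 3.0368×10⁶ m.
r_a = 2440 + 4543 = 6983.0 km = 6.9830×10⁶ m.
Semi-major axis a = (r_p + r_a)/2 = (3036.8 + 6983.0)/2 = 5009.9 km = 5.010×10⁶ m.
By Kepler's third law T = 2π√(a³/μ) = 2π × 2.389×10³ = 1.501×10⁴ s.
= 250.2 min.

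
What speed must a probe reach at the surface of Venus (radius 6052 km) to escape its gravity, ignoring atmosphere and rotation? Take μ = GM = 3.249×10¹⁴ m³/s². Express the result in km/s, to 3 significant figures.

v_esc ≈ 10.4 km/s

r = R = 6.052×10⁶ m.
Escape speed v_esc = √(2μ/r) = √(2 × 3.249×10¹⁴ / 6.052×10⁶) = √(1.074×10⁸) = 10360 m/s.
= 10.36 km/s.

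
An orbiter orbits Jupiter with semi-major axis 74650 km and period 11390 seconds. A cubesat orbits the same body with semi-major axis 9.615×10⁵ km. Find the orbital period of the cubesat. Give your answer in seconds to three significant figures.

Kepler's third law: T² ∝ a³, so T₂ = T₁ (a₂/a₁)^(3/2).
a₂/a₁ = 12.88, (a₂/a₁)^(3/2) = 46.23.
T₂ = 11390 × 46.23 = 5.265×10⁵ seconds.

T₂ ≈ 5.27×10⁵ seconds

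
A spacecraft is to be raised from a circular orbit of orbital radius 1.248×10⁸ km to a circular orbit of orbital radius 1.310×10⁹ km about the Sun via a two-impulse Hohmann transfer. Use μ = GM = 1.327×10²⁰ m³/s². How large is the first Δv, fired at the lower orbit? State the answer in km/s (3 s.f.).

r₁ = 1.248×10⁸ km = 1.248×10¹¹ m.
r₂ = 1.310×10⁹ km = 1.310×10¹² m.
Transfer ellipse a_t = (r₁ + r₂)/2 = 7.174×10¹¹ m.
At r₁: circular v_c1 = √(μ/r₁) = 32610 m/s; transfer-perihelion v_p = √[μ(2/r₁ − 1/a_t)] = 44060 m/s.
Δv₁ = v_p − v_c1 = 11460 m/s.
= 11.46 km/s.

Δv ≈ 11.5 km/s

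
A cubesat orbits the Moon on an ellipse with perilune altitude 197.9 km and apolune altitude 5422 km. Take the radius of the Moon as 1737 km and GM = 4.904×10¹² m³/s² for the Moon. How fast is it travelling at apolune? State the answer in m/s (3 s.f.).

v ≈ 540 m/s

r_p = 1737 + 197.9 = 1934.9 km = 1.9349×10⁶ m.
r_a = 1737 + 5422 = 7159.0 km = 7.1590×10⁶ m.
Semi-major axis a = (r_p + r_a)/2 = 4546.9 km = 4.547×10⁶ m.
Vis-viva: v² = μ(2/r − 1/a) = 4.904×10¹² × (2.794×10⁻⁷ − 2.199×10⁻⁷) = 2.915×10⁵ m²/s².
v = 539.9 m/s.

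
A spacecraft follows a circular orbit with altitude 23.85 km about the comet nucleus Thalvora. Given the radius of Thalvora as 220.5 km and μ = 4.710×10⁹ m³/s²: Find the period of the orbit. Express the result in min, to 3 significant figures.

T ≈ 184 min

r = 220.5 + 23.85 = 244.35 km = 2.4435×10⁵ m.
Kepler's third law: T = 2π√(r³/μ) = 2π√((2.444×10⁵)³ / 4.710×10⁹).
r³/μ = 3.098×10⁶ s², so T = 2π × 1.760×10³ = 1.106×10⁴ s.
Converting: 1.106×10⁴ s ÷ 60.00 = 184.3 min.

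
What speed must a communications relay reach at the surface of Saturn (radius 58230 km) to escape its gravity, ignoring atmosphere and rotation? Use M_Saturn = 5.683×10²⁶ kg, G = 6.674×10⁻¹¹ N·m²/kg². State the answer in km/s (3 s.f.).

v_esc ≈ 36.1 km/s

μ = GM = 6.674×10⁻¹¹ × 5.683×10²⁶ = 3.793×10¹⁶ m³/s².
r = R = 5.823×10⁷ m.
Escape speed v_esc = √(2μ/r) = √(2 × 3.793×10¹⁶ / 5.823×10⁷) = √(1.303×10⁹) = 36090 m/s.
= 36.09 km/s.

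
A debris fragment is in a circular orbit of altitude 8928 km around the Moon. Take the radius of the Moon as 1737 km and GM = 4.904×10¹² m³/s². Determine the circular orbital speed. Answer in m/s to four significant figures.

v ≈ 678.1 m/s

r = 1737 + 8928 = 10665 km = 1.0665×10⁷ m.
For a circular orbit v = √(μ/r) = √(4.904×10¹² / 1.066×10⁷) = √(4.598×10⁵) = 678.1 m/s.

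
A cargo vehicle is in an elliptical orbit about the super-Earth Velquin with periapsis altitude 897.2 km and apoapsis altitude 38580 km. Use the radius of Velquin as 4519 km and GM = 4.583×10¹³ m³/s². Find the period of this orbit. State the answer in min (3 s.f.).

r_p = 4519 + 897.2 = 5416.2 km = 5.4162×10⁶ m.
r_a = 4519 + 38580 = 43099 km = 4.3099×10⁷ m.
Semi-major axis a = (r_p + r_a)/2 = (5416.2 + 43099)/2 = 24258 km = 2.426×10⁷ m.
By Kepler's third law T = 2π√(a³/μ) = 2π × 1.765×10⁴ = 1.109×10⁵ s.
= 1848 min.

T ≈ 1850 min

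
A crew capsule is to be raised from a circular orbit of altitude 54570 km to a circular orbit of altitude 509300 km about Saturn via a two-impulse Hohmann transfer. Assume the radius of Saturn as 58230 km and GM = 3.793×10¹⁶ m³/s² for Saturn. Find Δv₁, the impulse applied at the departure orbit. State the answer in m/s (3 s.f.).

Δv ≈ 5350 m/s

r₁ = 58230 + 54570 = 112800 km = 1.1280×10⁸ m.
r₂ = 58230 + 509300 = 567530 km = 5.6753×10⁸ m.
Transfer ellipse a_t = (r₁ + r₂)/2 = 3.402×10⁸ m.
At r₁: circular v_c1 = √(μ/r₁) = 18340 m/s; transfer-perikrone v_p = √[μ(2/r₁ − 1/a_t)] = 23690 m/s.
Δv₁ = v_p − v_c1 = 5348 m/s.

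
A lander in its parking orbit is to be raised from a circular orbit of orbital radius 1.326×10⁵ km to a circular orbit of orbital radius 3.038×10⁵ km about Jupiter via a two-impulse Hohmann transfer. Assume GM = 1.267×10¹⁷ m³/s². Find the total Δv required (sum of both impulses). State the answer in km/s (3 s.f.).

Δv_total ≈ 10.1 km/s

r₁ = 1.326×10⁵ km = 1.326×10⁸ m.
r₂ = 3.038×10⁵ km = 3.038×10⁸ m.
Transfer ellipse a_t = (r₁ + r₂)/2 = 2.182×10⁸ m.
At r₁: circular v_c1 = √(μ/r₁) = 30910 m/s; transfer-perijove v_p = √[μ(2/r₁ − 1/a_t)] = 36470 m/s.
Δv₁ = v_p − v_c1 = 5563 m/s.
At r₂: circular v_c2 = √(μ/r₂) = 20420 m/s; transfer-apojove v_a = √[μ(2/r₂ − 1/a_t)] = 15920 m/s.
Δv₂ = v_c2 − v_a = 4502 m/s.
Total Δv = Δv₁ + Δv₂ = 10060 m/s = 10.06 km/s.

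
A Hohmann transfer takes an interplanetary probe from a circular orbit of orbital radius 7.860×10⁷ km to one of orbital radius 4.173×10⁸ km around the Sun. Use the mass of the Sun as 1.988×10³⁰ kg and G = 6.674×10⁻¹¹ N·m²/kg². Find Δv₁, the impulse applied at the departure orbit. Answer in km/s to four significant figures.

μ = GM = 6.674×10⁻¹¹ × 1.988×10³⁰ = 1.327×10²⁰ m³/s².
r₁ = 7.860×10⁷ km = 7.860×10¹⁰ m.
r₂ = 4.173×10⁸ km = 4.173×10¹¹ m.
Transfer ellipse a_t = (r₁ + r₂)/2 = 2.480×10¹¹ m.
At r₁: circular v_c1 = √(μ/r₁) = 41090 m/s; transfer-perihelion v_p = √[μ(2/r₁ − 1/a_t)] = 53300 m/s.
Δv₁ = v_p − v_c1 = 12210 m/s.
= 12.21 km/s.

Δv ≈ 12.21 km/s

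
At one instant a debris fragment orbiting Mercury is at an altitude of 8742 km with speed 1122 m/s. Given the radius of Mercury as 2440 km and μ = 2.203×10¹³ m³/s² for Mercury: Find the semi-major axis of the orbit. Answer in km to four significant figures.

r = 2440 + 8742 = 11182 km = 1.118×10⁷ m.
Vis-viva rearranged: 1/a = 2/r − v²/μ = 1.789×10⁻⁷ − 5.714×10⁻⁸ = 1.217×10⁻⁷ m⁻¹.
a = 8.216×10⁶ m = 8215.9 km.

a ≈ 8216 km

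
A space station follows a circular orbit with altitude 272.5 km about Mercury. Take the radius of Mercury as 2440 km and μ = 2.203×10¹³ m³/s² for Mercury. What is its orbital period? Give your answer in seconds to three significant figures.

T ≈ 5980 seconds

r = 2440 + 272.5 = 2712.5 km = 2.7125×10⁶ m.
Kepler's third law: T = 2π√(r³/μ) = 2π√((2.712×10⁶)³ / 2.203×10¹³).
r³/μ = 9.059×10⁵ s², so T = 2π × 9.518×10² = 5.980×10³ s.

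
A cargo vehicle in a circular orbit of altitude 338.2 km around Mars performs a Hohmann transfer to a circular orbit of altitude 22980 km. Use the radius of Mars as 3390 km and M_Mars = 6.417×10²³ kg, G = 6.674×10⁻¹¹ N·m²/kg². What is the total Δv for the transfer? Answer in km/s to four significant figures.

Δv_total ≈ 1.737 km/s

μ = GM = 6.674×10⁻¹¹ × 6.417×10²³ = 4.283×10¹³ m³/s².
r₁ = 3390 + 338.2 = 3728.2 km = 3.7282×10⁶ m.
r₂ = 3390 + 22980 = 26370 km = 2.6370×10⁷ m.
Transfer ellipse a_t = (r₁ + r₂)/2 = 1.505×10⁷ m.
At r₁: circular v_c1 = √(μ/r₁) = 3389 m/s; transfer-periapsis v_p = √[μ(2/r₁ − 1/a_t)] = 4487 m/s.
Δv₁ = v_p − v_c1 = 1097 m/s.
At r₂: circular v_c2 = √(μ/r₂) = 1274 m/s; transfer-apoapsis v_a = √[μ(2/r₂ − 1/a_t)] = 634.3 m/s.
Δv₂ = v_c2 − v_a = 640.1 m/s.
Total Δv = Δv₁ + Δv₂ = 1737 m/s = 1.737 km/s.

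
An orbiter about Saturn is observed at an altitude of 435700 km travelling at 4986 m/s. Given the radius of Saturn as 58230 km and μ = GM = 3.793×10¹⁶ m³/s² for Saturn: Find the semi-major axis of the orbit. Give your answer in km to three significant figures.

a ≈ 2.95×10⁵ km

r = 58230 + 435700 = 4.9393×10⁵ km = 4.939×10⁸ m.
Vis-viva rearranged: 1/a = 2/r − v²/μ = 4.049×10⁻⁹ − 6.554×10⁻¹⁰ = 3.394×10⁻⁹ m⁻¹.
a = 2.947×10⁸ m = 2.9466×10⁵ km.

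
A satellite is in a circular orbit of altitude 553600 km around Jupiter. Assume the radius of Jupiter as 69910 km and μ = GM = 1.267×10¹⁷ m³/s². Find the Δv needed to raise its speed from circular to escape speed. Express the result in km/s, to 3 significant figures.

Δv ≈ 5.90 km/s

r = 69910 + 553600 = 623510 km = 6.2351×10⁸ m.
Circular speed v_c = √(μ/r) = 14250 m/s.
Escape speed v_esc = √(2μ/r) = √2 × v_c = 20160 m/s.
Δv = v_esc − v_c = 5905 m/s = 5.905 km/s.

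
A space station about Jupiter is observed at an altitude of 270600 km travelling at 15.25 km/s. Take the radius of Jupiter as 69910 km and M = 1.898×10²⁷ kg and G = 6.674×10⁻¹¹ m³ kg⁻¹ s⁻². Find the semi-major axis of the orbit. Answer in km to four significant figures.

a ≈ 2.477×10⁵ km

μ = GM = 6.674×10⁻¹¹ × 1.898×10²⁷ = 1.267×10¹⁷ m³/s².
r = 69910 + 270600 = 3.4051×10⁵ km = 3.405×10⁸ m.
Specific orbital energy ε = v²/2 − μ/r = (15250)²/2 − 1.267×10¹⁷/3.405×10⁸ = -2.557×10⁸ J/kg.
Since ε = −μ/(2a), a = −μ/(2ε) = 2.477×10⁸ m = 2.4767×10⁵ km.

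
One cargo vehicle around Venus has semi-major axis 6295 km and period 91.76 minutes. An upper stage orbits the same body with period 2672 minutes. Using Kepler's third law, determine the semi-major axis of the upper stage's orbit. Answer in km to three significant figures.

a₂ ≈ 59600 km

Kepler's third law: a³ ∝ T², so a₂ = a₁ (T₂/T₁)^(2/3).
T₂/T₁ = 29.12, (T₂/T₁)^(2/3) = 9.465.
a₂ = 6295 × 9.465 = 59580 km.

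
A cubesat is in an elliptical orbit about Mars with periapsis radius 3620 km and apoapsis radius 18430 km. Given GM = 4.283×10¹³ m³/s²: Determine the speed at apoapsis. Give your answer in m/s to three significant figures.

Semi-major axis a = (r_p + r_a)/2 = 11025 km = 1.102×10⁷ m.
Vis-viva: v² = μ(2/r − 1/a) = 4.283×10¹³ × (1.085×10⁻⁷ − 9.070×10⁻⁸) = 7.630×10⁵ m²/s².
v = 873.5 m/s.

v ≈ 874 m/s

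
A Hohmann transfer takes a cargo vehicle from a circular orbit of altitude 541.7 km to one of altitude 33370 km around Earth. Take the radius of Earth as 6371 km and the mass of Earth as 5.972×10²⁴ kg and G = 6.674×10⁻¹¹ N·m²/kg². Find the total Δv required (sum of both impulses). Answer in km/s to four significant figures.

Δv_total ≈ 3.761 km/s

μ = GM = 6.674×10⁻¹¹ × 5.972×10²⁴ = 3.986×10¹⁴ m³/s².
r₁ = 6371 + 541.7 = 6912.7 km = 6.9127×10⁶ m.
r₂ = 6371 + 33370 = 39741 km = 3.9741×10⁷ m.
Transfer ellipse a_t = (r₁ + r₂)/2 = 2.333×10⁷ m.
At r₁: circular v_c1 = √(μ/r₁) = 7593 m/s; transfer-perigee v_p = √[μ(2/r₁ − 1/a_t)] = 9911 m/s.
Δv₁ = v_p − v_c1 = 2318 m/s.
At r₂: circular v_c2 = √(μ/r₂) = 3167 m/s; transfer-apogee v_a = √[μ(2/r₂ − 1/a_t)] = 1724 m/s.
Δv₂ = v_c2 − v_a = 1443 m/s.
Total Δv = Δv₁ + Δv₂ = 3761 m/s = 3.761 km/s.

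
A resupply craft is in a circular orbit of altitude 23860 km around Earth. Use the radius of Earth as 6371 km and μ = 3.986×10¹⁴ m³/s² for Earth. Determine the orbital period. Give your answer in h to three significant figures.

r = 6371 + 23860 = 30231 km = 3.0231×10⁷ m.
Kepler's third law: T = 2π√(r³/μ) = 2π√((3.023×10⁷)³ / 3.986×10¹⁴).
r³/μ = 6.931×10⁷ s², so T = 2π × 8.325×10³ = 5.231×10⁴ s.
Converting: 5.231×10⁴ s ÷ 3600 = 14.53 h.

T ≈ 14.5 h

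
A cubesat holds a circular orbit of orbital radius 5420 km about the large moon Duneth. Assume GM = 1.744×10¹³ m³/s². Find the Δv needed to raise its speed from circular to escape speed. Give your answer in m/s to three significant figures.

Δv ≈ 743 m/s

r = 5420 km = 5.420×10⁶ m.
Circular speed v_c = √(μ/r) = 1794 m/s.
Escape speed v_esc = √(2μ/r) = √2 × v_c = 2537 m/s.
Δv = v_esc − v_c = 743.0 m/s.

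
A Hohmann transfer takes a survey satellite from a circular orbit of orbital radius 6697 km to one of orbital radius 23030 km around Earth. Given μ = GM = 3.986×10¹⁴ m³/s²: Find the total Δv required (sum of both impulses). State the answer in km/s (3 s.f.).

r₁ = 6697 km = 6.697×10⁶ m.
r₂ = 23030 km = 2.303×10⁷ m.
Transfer ellipse a_t = (r₁ + r₂)/2 = 1.486×10⁷ m.
At r₁: circular v_c1 = √(μ/r₁) = 7715 m/s; transfer-perigee v_p = √[μ(2/r₁ − 1/a_t)] = 9603 m/s.
Δv₁ = v_p − v_c1 = 1888 m/s.
At r₂: circular v_c2 = √(μ/r₂) = 4160 m/s; transfer-apogee v_a = √[μ(2/r₂ − 1/a_t)] = 2793 m/s.
Δv₂ = v_c2 − v_a = 1368 m/s.
Total Δv = Δv₁ + Δv₂ = 3256 m/s = 3.256 km/s.

Δv_total ≈ 3.26 km/s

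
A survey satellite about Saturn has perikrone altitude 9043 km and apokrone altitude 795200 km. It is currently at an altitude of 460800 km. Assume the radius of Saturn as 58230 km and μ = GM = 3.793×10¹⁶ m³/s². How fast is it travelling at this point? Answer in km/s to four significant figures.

r_p = 58230 + 9043 = 67273 km = 6.7273×10⁷ m.
r_a = 58230 + 795200 = 853430 km = 8.5343×10⁸ m.
r = 58230 + 460800 = 5.1903×10⁵ km = 5.190×10⁸ m.
Semi-major axis a = (r_p + r_a)/2 = 4.6035×10⁵ km = 4.604×10⁸ m.
Vis-viva: v² = μ(2/r − 1/a) = 3.793×10¹⁶ × (3.853×10⁻⁹ − 2.172×10⁻⁹) = 6.376×10⁷ m²/s².
v = 7985 m/s = 7.985 km/s.

v ≈ 7.985 km/s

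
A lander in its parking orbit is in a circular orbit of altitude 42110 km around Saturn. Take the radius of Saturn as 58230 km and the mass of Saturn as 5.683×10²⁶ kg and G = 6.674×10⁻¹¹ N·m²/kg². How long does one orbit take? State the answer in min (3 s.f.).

T ≈ 540 min

μ = GM = 6.674×10⁻¹¹ × 5.683×10²⁶ = 3.793×10¹⁶ m³/s².
r = 58230 + 42110 = 100340 km = 1.0034×10⁸ m.
Kepler's third law: T = 2π√(r³/μ) = 2π√((1.003×10⁸)³ / 3.793×10¹⁶).
r³/μ = 2.664×10⁷ s², so T = 2π × 5.161×10³ = 3.243×10⁴ s.
Converting: 3.243×10⁴ s ÷ 60.00 = 540.5 min.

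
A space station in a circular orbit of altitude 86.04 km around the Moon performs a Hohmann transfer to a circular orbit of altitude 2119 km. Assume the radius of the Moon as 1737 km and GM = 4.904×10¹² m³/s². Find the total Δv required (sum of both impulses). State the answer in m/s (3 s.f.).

r₁ = 1737 + 86.04 = 1823.0 km = 1.8230×10⁶ m.
r₂ = 1737 + 2119 = 3856.0 km = 3.8560×10⁶ m.
Transfer ellipse a_t = (r₁ + r₂)/2 = 2.840×10⁶ m.
At r₁: circular v_c1 = √(μ/r₁) = 1640 m/s; transfer-perilune v_p = √[μ(2/r₁ − 1/a_t)] = 1911 m/s.
Δv₁ = v_p − v_c1 = 271.1 m/s.
At r₂: circular v_c2 = √(μ/r₂) = 1128 m/s; transfer-apolune v_a = √[μ(2/r₂ − 1/a_t)] = 903.6 m/s.
Δv₂ = v_c2 − v_a = 224.1 m/s.
Total Δv = Δv₁ + Δv₂ = 495.3 m/s.

Δv_total ≈ 495 m/s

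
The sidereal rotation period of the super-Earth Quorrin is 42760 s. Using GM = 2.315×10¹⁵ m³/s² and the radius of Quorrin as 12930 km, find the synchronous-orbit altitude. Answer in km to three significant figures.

h_sync ≈ 34600 km

A synchronous orbit has period T, so by Kepler's third law a = (μT²/4π²)^(1/3).
μT²/4π² = 2.315×10¹⁵ × (4.276×10⁴)² / 39.48 = 1.072×10²³ m³.
a = 4.751×10⁷ m = 47507 km.
Altitude h = a − R = 47507 − 12930 = 34577 km.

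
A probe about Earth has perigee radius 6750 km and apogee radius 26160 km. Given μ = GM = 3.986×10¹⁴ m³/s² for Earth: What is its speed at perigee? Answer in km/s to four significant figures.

v ≈ 9.689 km/s

Semi-major axis a = (r_p + r_a)/2 = 16455 km = 1.646×10⁷ m.
Vis-viva: v² = μ(2/r − 1/a) = 3.986×10¹⁴ × (2.963×10⁻⁷ − 6.077×10⁻⁸) = 9.388×10⁷ m²/s².
v = 9689 m/s = 9.689 km/s.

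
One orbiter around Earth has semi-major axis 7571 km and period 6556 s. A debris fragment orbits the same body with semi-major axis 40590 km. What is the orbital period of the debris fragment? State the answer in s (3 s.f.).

T₂ ≈ 81400 s

Kepler's third law: T² ∝ a³, so T₂ = T₁ (a₂/a₁)^(3/2).
a₂/a₁ = 5.361, (a₂/a₁)^(3/2) = 12.41.
T₂ = 6556 × 12.41 = 81380 s.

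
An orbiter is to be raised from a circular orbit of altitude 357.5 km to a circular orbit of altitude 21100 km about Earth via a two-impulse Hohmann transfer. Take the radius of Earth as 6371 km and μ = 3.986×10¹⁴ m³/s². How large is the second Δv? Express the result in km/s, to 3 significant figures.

r₁ = 6371 + 357.5 = 6728.5 km = 6.7285×10⁶ m.
r₂ = 6371 + 21100 = 27471 km = 2.7471×10⁷ m.
Transfer ellipse a_t = (r₁ + r₂)/2 = 1.710×10⁷ m.
At r₁: circular v_c1 = √(μ/r₁) = 7697 m/s; transfer-perigee v_p = √[μ(2/r₁ − 1/a_t)] = 9756 m/s.
At r₂: circular v_c2 = √(μ/r₂) = 3809 m/s; transfer-apogee v_a = √[μ(2/r₂ − 1/a_t)] = 2389 m/s.
Δv₂ = v_c2 − v_a = 1420 m/s.
= 1.420 km/s.

Δv ≈ 1.42 km/s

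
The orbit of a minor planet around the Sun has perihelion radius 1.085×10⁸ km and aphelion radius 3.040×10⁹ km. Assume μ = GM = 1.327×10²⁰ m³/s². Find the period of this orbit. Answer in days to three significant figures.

Semi-major axis a = (r_p + r_a)/2 = (1.0850×10⁸ + 3.0400×10⁹)/2 = 1.5742×10⁹ km = 1.574×10¹² m.
By Kepler's third law T = 2π√(a³/μ) = 2π × 1.715×10⁸ = 1.077×10⁹ s.
= 12470 days.

T ≈ 12500 days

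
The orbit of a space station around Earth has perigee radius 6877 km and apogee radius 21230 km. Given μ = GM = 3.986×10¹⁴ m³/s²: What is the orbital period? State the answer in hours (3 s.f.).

Semi-major axis a = (r_p + r_a)/2 = (6877.0 + 21230)/2 = 14054 km = 1.405×10⁷ m.
By Kepler's third law T = 2π√(a³/μ) = 2π × 2.639×10³ = 1.658×10⁴ s.
= 4.606 hours.

T ≈ 4.61 hours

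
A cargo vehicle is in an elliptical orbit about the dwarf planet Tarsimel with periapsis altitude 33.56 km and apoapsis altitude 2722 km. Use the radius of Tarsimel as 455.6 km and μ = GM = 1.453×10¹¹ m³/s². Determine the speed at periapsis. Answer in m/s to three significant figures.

v ≈ 718 m/s

r_p = 455.6 + 33.56 = 489.16 km = 4.8916×10⁵ m.
r_a = 455.6 + 2722 = 3177.6 km = 3.1776×10⁶ m.
Semi-major axis a = (r_p + r_a)/2 = 1833.4 km = 1.833×10⁶ m.
Vis-viva: v² = μ(2/r − 1/a) = 1.453×10¹¹ × (4.089×10⁻⁶ − 5.454×10⁻⁷) = 5.148×10⁵ m²/s².
v = 717.5 m/s.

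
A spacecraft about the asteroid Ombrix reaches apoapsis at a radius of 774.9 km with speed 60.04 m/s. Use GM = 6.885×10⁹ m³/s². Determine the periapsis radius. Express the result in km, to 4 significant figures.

periapsis radius ≈ 197.2 km

r_a = 7.749×10⁵ m.
Specific energy ε = v²/2 − μ/r = -7.083×10³ J/kg, so a = −μ/(2ε) = 4.860×10⁵ m.
The apsides satisfy r_p + r_a = 2a, so the periapsis radius is 2a − r_a = 1.972×10⁵ m = 197.20 km.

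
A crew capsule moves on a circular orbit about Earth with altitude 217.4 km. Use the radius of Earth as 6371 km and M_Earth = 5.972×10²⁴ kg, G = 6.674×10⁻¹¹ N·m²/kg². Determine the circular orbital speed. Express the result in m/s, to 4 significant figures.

v ≈ 7778 m/s

μ = GM = 6.674×10⁻¹¹ × 5.972×10²⁴ = 3.986×10¹⁴ m³/s².
r = 6371 + 217.4 = 6588.4 km = 6.5884×10⁶ m.
For a circular orbit v = √(μ/r) = √(3.986×10¹⁴ / 6.588×10⁶) = √(6.050×10⁷) = 7778 m/s.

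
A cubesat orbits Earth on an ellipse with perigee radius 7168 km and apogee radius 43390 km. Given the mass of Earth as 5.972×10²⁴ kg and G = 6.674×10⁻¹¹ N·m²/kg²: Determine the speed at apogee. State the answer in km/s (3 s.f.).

v ≈ 1.61 km/s

μ = GM = 6.674×10⁻¹¹ × 5.972×10²⁴ = 3.986×10¹⁴ m³/s².
Semi-major axis a = (r_p + r_a)/2 = 25279 km = 2.528×10⁷ m.
Vis-viva: v² = μ(2/r − 1/a) = 3.986×10¹⁴ × (4.609×10⁻⁸ − 3.956×10⁻⁸) = 2.605×10⁶ m²/s².
v = 1614 m/s = 1.614 km/s.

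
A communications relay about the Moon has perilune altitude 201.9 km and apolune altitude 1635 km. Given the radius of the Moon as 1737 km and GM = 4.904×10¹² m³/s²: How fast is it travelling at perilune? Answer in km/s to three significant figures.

v ≈ 1.79 km/s

r_p = 1737 + 201.9 = 1938.9 km = 1.9389×10⁶ m.
r_a = 1737 + 1635 = 3372.0 km = 3.3720×10⁶ m.
Semi-major axis a = (r_p + r_a)/2 = 2655.4 km = 2.655×10⁶ m.
Vis-viva: v² = μ(2/r − 1/a) = 4.904×10¹² × (1.032×10⁻⁶ − 3.766×10⁻⁷) = 3.212×10⁶ m²/s².
v = 1792 m/s = 1.792 km/s.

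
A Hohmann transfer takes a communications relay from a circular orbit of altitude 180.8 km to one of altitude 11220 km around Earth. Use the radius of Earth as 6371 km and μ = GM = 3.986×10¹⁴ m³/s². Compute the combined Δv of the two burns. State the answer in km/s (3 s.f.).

Δv_total ≈ 2.87 km/s

r₁ = 6371 + 180.8 = 6551.8 km = 6.5518×10⁶ m.
r₂ = 6371 + 11220 = 17591 km = 1.7591×10⁷ m.
Transfer ellipse a_t = (r₁ + r₂)/2 = 1.207×10⁷ m.
At r₁: circular v_c1 = √(μ/r₁) = 7800 m/s; transfer-perigee v_p = √[μ(2/r₁ − 1/a_t)] = 9416 m/s.
Δv₁ = v_p − v_c1 = 1616 m/s.
At r₂: circular v_c2 = √(μ/r₂) = 4760 m/s; transfer-apogee v_a = √[μ(2/r₂ − 1/a_t)] = 3507 m/s.
Δv₂ = v_c2 − v_a = 1253 m/s.
Total Δv = Δv₁ + Δv₂ = 2869 m/s = 2.869 km/s.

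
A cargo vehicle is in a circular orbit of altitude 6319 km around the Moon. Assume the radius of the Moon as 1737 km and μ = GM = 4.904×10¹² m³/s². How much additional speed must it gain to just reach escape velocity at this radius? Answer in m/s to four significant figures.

r = 1737 + 6319 = 8056.0 km = 8.0560×10⁶ m.
Circular speed v_c = √(μ/r) = 780.2 m/s.
Escape speed v_esc = √(2μ/r) = √2 × v_c = 1103 m/s.
Δv = v_esc − v_c = 323.2 m/s.

Δv ≈ 323.2 m/s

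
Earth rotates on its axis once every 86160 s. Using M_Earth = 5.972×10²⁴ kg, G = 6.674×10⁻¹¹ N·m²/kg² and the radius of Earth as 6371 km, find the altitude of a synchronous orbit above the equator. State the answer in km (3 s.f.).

h_sync ≈ 35800 km

μ = GM = 6.674×10⁻¹¹ × 5.972×10²⁴ = 3.986×10¹⁴ m³/s².
A synchronous orbit has period T, so by Kepler's third law a = (μT²/4π²)^(1/3).
μT²/4π² = 3.986×10¹⁴ × (8.616×10⁴)² / 39.48 = 7.495×10²² m³.
a = 4.216×10⁷ m = 42162 km.
Altitude h = a − R = 42162 − 6371 = 35791 km.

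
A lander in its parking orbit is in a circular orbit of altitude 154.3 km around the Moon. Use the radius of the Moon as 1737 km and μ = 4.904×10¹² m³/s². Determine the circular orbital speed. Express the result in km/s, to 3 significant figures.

r = 1737 + 154.3 = 1891.3 km = 1.8913×10⁶ m.
For a circular orbit v = √(μ/r) = √(4.904×10¹² / 1.891×10⁶) = √(2.593×10⁶) = 1610 m/s.
That is 1.610 km/s.

v ≈ 1.61 km/s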